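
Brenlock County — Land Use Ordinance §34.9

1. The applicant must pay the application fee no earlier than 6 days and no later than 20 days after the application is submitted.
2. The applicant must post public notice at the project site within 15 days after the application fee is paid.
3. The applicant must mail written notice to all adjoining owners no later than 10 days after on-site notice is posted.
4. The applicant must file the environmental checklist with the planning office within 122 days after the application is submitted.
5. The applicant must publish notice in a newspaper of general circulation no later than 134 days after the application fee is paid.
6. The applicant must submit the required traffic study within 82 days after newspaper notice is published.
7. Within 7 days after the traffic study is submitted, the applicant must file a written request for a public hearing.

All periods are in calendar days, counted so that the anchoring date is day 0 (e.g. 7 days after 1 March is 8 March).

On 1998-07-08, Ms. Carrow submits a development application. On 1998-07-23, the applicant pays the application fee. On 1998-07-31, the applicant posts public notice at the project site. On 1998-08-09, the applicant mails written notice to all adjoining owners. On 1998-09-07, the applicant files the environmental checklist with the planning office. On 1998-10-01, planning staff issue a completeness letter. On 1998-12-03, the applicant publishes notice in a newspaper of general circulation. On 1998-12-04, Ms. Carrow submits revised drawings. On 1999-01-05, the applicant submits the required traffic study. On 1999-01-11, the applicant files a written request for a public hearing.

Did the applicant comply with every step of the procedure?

Yes

Step 1: the window is 6–20 days after 1998-07-08 (when the application is submitted), so 1998-07-14 through 1998-07-28; done 1998-07-23 — within the window.
Step 2: 15 days after 1998-07-23 (when the application fee is paid) is 1998-08-07; completed 1998-07-31, before the deadline.
Step 3: 10 days after 1998-07-31 (when on-site notice is posted) is 1998-08-10; 1998-08-09 is within that limit.
Step 4: 122 days after 1998-07-08 (when the application is submitted) is 1998-11-07; completed 1998-09-07, before the deadline.
Step 5: 134 days after 1998-07-23 (when the application fee is paid) is 1998-12-04; 1998-12-03 is within that limit.
Step 6: 82 days after 1998-12-03 (when newspaper notice is published) is 1999-02-23; 1999-01-05 is within that limit.
Step 7: 7 days after 1999-01-05 (when the traffic study is submitted) is 1999-01-12; completed 1999-01-11, before the deadline.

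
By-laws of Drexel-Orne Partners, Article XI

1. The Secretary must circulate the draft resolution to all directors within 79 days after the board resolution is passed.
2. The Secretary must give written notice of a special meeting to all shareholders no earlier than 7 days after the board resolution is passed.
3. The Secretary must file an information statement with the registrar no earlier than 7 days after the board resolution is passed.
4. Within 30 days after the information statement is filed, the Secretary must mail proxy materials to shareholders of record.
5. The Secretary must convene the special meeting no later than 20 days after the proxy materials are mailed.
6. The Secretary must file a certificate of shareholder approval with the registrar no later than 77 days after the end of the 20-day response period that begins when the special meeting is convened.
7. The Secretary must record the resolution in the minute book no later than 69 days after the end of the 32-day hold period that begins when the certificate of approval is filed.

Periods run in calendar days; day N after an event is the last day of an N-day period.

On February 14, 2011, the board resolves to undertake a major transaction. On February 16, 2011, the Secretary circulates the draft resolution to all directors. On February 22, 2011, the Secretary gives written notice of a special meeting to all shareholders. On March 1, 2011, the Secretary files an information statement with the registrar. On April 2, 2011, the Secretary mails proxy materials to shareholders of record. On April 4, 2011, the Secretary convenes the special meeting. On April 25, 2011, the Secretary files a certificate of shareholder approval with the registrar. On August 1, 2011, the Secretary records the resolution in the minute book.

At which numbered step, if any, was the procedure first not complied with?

Step 4

Step 1 — counting 79 days from February 14, 2011 (when the board resolution is passed) gives a deadline of May 4, 2011; February 16, 2011 is within that limit.
Step 2 — must wait 7 days from February 14, 2011 (when the board resolution is passed), so not before February 21, 2011; done February 22, 2011, after the minimum wait.
Step 3 — must wait 7 days from February 14, 2011 (when the board resolution is passed), so not before February 21, 2011; March 1, 2011 is on or after that date.
Step 4 — counting 30 days from March 1, 2011 (when the information statement is filed) gives a deadline of March 31, 2011; not done until April 2, 2011, 2 days after the deadline.
The procedure was therefore not followed at step 4.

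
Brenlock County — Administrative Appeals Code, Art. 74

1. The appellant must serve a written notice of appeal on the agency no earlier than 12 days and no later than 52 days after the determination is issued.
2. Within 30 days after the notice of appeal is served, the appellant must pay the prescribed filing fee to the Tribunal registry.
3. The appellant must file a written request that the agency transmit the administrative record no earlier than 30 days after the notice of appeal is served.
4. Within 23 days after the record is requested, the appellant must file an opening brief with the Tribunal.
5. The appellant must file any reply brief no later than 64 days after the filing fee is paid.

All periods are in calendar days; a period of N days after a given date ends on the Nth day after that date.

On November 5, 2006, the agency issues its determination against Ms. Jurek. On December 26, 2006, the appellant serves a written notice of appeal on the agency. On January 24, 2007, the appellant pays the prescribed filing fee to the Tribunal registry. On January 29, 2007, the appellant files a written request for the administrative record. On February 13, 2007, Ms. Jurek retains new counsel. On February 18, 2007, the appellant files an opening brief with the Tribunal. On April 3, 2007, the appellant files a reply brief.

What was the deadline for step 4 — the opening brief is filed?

February 21, 2007

Step 4 runs from January 29, 2007, when the record is requested. 23 days after January 29, 2007 is February 21, 2007.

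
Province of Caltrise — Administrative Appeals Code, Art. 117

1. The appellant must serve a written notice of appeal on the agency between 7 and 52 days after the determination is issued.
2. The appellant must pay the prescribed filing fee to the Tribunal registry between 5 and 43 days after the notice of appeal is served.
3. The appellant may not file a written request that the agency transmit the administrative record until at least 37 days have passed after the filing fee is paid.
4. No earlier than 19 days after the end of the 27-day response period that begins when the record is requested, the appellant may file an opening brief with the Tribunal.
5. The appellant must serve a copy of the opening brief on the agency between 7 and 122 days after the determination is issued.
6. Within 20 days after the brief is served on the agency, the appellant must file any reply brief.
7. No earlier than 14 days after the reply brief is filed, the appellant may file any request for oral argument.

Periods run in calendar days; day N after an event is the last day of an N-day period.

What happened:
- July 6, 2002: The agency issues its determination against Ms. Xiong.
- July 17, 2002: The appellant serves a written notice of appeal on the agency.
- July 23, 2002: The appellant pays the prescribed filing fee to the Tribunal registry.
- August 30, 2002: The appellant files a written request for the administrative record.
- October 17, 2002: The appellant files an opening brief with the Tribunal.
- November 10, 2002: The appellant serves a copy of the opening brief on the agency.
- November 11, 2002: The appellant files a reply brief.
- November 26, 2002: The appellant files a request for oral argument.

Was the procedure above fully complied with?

Step 1: the window is 7–52 days after July 6, 2002 (when the determination is issued), so July 13, 2002 through August 27, 2002; done July 17, 2002 — within the window.
Step 2: the window is 5–43 days after July 17, 2002 (when the notice of appeal is served), so July 22, 2002 through August 29, 2002; July 23, 2002 falls inside that range.
Step 3: the earliest permitted date is 37 days after July 23, 2002 (when the filing fee is paid), i.e. August 29, 2002; August 30, 2002 is on or after that date.
Step 4: the earliest permitted date is 19 days after September 26, 2002 (end of the 27-day response period, which began when the record is requested on August 30, 2002), i.e. October 15, 2002; October 17, 2002 is on or after that date.
Step 5: the window is 7–122 days after July 6, 2002 (when the determination is issued), so July 13, 2002 through November 5, 2002; done November 10, 2002 — 5 days after the window closed.
Later steps need not be reached.

No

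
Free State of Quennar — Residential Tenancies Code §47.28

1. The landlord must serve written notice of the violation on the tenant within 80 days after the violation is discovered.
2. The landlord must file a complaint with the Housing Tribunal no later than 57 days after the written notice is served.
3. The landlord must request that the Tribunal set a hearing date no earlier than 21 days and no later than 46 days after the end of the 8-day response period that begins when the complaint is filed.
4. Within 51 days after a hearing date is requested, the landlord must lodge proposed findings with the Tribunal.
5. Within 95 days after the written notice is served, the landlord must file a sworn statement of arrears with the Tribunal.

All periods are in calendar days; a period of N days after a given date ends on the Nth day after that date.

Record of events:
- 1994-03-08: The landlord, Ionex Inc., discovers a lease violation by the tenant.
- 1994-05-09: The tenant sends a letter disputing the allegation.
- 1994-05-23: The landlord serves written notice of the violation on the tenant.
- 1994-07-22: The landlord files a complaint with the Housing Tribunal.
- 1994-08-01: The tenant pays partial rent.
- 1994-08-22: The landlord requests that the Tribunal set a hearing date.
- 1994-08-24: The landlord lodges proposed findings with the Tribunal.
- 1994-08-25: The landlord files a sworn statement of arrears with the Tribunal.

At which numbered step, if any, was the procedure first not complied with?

Step 2

Step 1: 80 days after 1994-03-08 (when the violation is discovered) is 1994-05-27; 1994-05-23 is within that limit.
Step 2: 57 days after 1994-05-23 (when the written notice is served) is 1994-07-19; 1994-07-22 misses that deadline by 3 days.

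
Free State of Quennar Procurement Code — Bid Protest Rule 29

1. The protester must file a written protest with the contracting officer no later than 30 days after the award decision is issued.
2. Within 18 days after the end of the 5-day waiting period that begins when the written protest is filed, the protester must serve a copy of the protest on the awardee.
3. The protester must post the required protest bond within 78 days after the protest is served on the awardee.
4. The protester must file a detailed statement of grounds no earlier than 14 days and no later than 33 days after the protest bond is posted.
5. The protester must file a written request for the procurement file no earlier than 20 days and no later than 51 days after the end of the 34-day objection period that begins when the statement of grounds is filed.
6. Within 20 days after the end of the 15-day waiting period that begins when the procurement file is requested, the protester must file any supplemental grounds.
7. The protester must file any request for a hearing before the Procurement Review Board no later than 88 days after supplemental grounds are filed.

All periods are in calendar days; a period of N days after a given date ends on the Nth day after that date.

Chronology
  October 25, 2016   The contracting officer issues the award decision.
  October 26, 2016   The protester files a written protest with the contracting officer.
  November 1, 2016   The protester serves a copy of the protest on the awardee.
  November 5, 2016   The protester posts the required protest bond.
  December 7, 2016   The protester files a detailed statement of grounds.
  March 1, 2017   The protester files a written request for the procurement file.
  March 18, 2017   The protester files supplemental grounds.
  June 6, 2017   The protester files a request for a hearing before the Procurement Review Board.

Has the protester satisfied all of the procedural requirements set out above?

Yes

Step 1: 30 days after October 25, 2016 (when the award decision is issued) is November 24, 2016; done October 26, 2016 — timely.
Step 2: 18 days after October 31, 2016 (end of the 5-day waiting period, which began when the written protest is filed on October 26, 2016) is November 18, 2016; November 1, 2016 is within that limit.
Step 3: 78 days after November 1, 2016 (when the protest is served on the awardee) is January 18, 2017; November 5, 2016 is within that limit.
Step 4: the window is 14–33 days after November 5, 2016 (when the protest bond is posted), so November 19, 2016 through December 8, 2016; December 7, 2016 falls inside that range.
Step 5: the window is 20–51 days after January 10, 2017 (end of the 34-day objection period, which began when the statement of grounds is filed on December 7, 2016), so January 30, 2017 through March 2, 2017; done March 1, 2017, which is between those dates.
Step 6: 20 days after March 16, 2017 (end of the 15-day waiting period, which began when the procurement file is requested on March 1, 2017) is April 5, 2017; done March 18, 2017 — timely.
Step 7: 88 days after March 18, 2017 (when supplemental grounds are filed) is June 14, 2017; done June 6, 2017 — timely.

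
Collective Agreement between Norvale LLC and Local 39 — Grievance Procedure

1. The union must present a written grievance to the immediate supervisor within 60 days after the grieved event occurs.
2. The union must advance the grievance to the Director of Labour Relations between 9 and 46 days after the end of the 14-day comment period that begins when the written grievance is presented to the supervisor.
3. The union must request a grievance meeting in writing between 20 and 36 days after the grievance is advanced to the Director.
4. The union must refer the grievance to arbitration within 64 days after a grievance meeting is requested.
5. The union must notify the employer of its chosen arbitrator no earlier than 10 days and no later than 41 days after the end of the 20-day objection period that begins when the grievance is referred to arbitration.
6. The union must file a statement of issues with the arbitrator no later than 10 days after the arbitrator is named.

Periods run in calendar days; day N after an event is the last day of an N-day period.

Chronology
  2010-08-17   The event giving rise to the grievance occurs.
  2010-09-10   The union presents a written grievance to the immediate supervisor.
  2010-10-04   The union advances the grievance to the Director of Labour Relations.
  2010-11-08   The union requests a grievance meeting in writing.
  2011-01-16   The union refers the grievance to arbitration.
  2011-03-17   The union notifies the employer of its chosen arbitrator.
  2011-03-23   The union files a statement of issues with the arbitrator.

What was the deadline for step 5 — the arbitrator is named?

The grievance is referred to arbitration on 2011-01-16; the 20-day objection period therefore ends 2011-02-05, and step 5 runs from that date. The window is 10–41 days after 2011-02-05; it closes on 2011-03-18.

2011-03-18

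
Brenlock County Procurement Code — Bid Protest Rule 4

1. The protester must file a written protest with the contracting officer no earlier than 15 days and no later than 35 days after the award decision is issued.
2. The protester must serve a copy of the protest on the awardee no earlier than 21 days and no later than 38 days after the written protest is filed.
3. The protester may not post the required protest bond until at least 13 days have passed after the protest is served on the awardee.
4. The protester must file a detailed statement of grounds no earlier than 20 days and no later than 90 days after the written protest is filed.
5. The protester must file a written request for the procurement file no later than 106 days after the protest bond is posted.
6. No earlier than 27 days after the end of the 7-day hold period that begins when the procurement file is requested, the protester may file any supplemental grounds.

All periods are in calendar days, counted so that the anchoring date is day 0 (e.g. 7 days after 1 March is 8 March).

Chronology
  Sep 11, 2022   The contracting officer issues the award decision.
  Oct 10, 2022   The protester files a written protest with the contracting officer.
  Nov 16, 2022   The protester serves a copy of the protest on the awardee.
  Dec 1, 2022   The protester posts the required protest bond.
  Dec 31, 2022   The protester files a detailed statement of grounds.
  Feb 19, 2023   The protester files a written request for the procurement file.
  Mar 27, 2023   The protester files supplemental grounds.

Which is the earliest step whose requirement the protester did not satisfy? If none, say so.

None — every step was satisfied

Step 1 — 15 and 35 days from Sep 11, 2022 (when the award decision is issued) are Sep 26, 2022 and Oct 16, 2022 respectively; Oct 10, 2022 falls inside that range.
Step 2 — 21 and 38 days from Oct 10, 2022 (when the written protest is filed) are Oct 31, 2022 and Nov 17, 2022 respectively; done Nov 16, 2022, which is between those dates.
Step 3 — must wait 13 days from Nov 16, 2022 (when the protest is served on the awardee), so not before Nov 29, 2022; done Dec 1, 2022, after the minimum wait.
Step 4 — 20 and 90 days from Oct 10, 2022 (when the written protest is filed) are Oct 30, 2022 and Jan 8, 2023 respectively; done Dec 31, 2022, which is between those dates.
Step 5 — counting 106 days from Dec 1, 2022 (when the protest bond is posted) gives a deadline of Mar 17, 2023; completed Feb 19, 2023, before the deadline.
Step 6 — must wait 27 days from Feb 26, 2023 (end of the 7-day hold period, which began when the procurement file is requested on Feb 19, 2023), so not before Mar 25, 2023; done Mar 27, 2023 — permitted.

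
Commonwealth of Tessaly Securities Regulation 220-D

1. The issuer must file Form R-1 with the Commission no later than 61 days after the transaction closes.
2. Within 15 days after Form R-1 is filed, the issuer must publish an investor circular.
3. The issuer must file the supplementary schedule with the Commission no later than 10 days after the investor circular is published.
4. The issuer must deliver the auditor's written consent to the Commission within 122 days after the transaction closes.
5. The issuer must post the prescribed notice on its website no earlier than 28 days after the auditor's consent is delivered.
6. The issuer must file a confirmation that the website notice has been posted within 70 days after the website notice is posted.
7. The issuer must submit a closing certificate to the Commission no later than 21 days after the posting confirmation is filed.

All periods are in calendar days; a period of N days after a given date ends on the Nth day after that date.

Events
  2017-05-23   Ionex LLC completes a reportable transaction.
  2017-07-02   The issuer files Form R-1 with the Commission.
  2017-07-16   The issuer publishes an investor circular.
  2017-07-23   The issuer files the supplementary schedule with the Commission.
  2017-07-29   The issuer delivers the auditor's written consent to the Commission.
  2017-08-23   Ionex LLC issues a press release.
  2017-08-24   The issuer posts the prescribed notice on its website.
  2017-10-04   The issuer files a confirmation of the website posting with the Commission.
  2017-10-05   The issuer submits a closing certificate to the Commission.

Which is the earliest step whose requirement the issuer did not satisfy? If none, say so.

Step 5

Step 1: 61 days after 2017-05-23 (when the transaction closes) is 2017-07-23; done 2017-07-02 — timely.
Step 2: 15 days after 2017-07-02 (when Form R-1 is filed) is 2017-07-17; completed 2017-07-16, before the deadline.
Step 3: 10 days after 2017-07-16 (when the investor circular is published) is 2017-07-26; 2017-07-23 is within that limit.
Step 4: 122 days after 2017-05-23 (when the transaction closes) is 2017-09-22; 2017-07-29 is within that limit.
Step 5: the earliest permitted date is 28 days after 2017-07-29 (when the auditor's consent is delivered), i.e. 2017-08-26; done 2017-08-24 — 2 days too early.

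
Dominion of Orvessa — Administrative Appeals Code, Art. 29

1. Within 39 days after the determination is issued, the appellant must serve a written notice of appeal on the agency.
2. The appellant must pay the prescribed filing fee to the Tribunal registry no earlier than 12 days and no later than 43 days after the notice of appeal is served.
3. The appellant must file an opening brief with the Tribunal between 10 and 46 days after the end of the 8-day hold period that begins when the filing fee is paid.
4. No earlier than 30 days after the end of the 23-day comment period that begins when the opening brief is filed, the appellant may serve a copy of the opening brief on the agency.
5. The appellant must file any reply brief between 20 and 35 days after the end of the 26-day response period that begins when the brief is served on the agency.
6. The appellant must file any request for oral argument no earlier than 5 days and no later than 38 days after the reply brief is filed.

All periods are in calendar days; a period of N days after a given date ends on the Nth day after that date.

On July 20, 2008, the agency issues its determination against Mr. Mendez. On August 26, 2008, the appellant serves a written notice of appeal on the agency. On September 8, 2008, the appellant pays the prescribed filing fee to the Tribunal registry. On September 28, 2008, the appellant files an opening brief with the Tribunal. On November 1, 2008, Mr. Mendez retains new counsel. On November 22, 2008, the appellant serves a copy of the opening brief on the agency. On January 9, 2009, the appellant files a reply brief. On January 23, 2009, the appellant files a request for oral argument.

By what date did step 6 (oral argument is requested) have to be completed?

February 16, 2009

Step 6 runs from January 9, 2009, when the reply brief is filed. The window is 5–38 days after January 9, 2009; it closes on February 16, 2009.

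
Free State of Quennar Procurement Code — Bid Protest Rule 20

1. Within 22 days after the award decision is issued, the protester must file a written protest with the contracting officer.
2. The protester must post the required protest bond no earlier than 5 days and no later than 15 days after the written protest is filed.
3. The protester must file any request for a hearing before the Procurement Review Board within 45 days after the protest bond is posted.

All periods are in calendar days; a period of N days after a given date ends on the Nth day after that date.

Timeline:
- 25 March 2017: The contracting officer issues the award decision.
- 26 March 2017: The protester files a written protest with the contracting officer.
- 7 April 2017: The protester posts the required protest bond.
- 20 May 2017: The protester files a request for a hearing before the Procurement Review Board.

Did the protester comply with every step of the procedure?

(1) due by 25 March 2017 + 22 days = 16 April 2017; 26 March 2017 is within that limit.
(2) the permitted window runs from 26 March 2017 + 5 = 31 March 2017 to 26 March 2017 + 15 = 10 April 2017; done 7 April 2017 — within the window.
(3) due by 7 April 2017 + 45 days = 22 May 2017; 20 May 2017 is within that limit.

Yes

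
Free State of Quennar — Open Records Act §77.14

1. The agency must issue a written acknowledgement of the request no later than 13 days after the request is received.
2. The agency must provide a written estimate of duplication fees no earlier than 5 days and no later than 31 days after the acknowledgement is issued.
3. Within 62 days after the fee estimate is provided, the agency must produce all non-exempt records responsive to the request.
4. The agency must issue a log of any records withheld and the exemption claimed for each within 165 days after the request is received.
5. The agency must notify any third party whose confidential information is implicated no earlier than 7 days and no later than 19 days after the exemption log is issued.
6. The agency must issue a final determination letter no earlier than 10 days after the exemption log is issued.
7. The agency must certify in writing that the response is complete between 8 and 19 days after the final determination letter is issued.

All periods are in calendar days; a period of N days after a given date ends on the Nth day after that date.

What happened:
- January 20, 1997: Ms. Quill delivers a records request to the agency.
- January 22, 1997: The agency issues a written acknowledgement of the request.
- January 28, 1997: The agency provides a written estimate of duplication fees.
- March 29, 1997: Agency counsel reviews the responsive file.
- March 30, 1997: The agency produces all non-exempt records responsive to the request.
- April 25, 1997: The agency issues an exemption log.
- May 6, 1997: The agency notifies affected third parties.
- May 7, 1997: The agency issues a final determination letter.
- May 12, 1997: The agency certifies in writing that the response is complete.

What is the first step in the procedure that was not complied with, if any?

Step 7

(1) due by January 20, 1997 + 13 days = February 2, 1997; January 22, 1997 is within that limit.
(2) the permitted window runs from January 22, 1997 + 5 = January 27, 1997 to January 22, 1997 + 31 = February 22, 1997; January 28, 1997 falls inside that range.
(3) due by January 28, 1997 + 62 days = March 31, 1997; completed March 30, 1997, before the deadline.
(4) due by January 20, 1997 + 165 days = July 4, 1997; completed April 25, 1997, before the deadline.
(5) the permitted window runs from April 25, 1997 + 7 = May 2, 1997 to April 25, 1997 + 19 = May 14, 1997; done May 6, 1997, which is between those dates.
(6) permitted from April 25, 1997 + 10 days = May 5, 1997 onward; May 7, 1997 is on or after that date.
(7) the permitted window runs from May 7, 1997 + 8 = May 15, 1997 to May 7, 1997 + 19 = May 26, 1997; done May 12, 1997 — 3 days before the window opened.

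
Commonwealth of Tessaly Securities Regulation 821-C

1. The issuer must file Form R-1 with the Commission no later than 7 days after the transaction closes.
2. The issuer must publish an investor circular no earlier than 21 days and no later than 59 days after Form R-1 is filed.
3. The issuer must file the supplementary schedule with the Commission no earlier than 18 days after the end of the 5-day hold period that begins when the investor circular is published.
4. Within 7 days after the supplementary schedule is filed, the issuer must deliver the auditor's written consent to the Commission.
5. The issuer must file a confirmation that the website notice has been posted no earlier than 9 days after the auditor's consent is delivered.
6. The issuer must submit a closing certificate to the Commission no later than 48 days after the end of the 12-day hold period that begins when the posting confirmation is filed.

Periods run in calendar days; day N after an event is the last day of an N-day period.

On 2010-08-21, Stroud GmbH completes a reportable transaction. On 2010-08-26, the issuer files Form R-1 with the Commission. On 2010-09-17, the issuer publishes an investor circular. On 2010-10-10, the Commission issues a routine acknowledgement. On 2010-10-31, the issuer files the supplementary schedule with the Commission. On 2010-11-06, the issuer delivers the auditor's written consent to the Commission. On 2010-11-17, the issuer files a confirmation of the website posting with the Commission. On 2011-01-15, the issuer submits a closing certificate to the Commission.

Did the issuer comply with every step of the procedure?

Step 1: 7 days after 2010-08-21 (when the transaction closes) is 2010-08-28; 2010-08-26 is within that limit.
Step 2: the window is 21–59 days after 2010-08-26 (when Form R-1 is filed), so 2010-09-16 through 2010-10-24; done 2010-09-17 — within the window.
Step 3: the earliest permitted date is 18 days after 2010-09-22 (end of the 5-day hold period, which began when the investor circular is published on 2010-09-17), i.e. 2010-10-10; done 2010-10-31 — permitted.
Step 4: 7 days after 2010-10-31 (when the supplementary schedule is filed) is 2010-11-07; completed 2010-11-06, before the deadline.
Step 5: the earliest permitted date is 9 days after 2010-11-06 (when the auditor's consent is delivered), i.e. 2010-11-15; done 2010-11-17, after the minimum wait.
Step 6: 48 days after 2010-11-29 (end of the 12-day hold period, which began when the posting confirmation is filed on 2010-11-17) is 2011-01-16; 2011-01-15 is within that limit.

Yes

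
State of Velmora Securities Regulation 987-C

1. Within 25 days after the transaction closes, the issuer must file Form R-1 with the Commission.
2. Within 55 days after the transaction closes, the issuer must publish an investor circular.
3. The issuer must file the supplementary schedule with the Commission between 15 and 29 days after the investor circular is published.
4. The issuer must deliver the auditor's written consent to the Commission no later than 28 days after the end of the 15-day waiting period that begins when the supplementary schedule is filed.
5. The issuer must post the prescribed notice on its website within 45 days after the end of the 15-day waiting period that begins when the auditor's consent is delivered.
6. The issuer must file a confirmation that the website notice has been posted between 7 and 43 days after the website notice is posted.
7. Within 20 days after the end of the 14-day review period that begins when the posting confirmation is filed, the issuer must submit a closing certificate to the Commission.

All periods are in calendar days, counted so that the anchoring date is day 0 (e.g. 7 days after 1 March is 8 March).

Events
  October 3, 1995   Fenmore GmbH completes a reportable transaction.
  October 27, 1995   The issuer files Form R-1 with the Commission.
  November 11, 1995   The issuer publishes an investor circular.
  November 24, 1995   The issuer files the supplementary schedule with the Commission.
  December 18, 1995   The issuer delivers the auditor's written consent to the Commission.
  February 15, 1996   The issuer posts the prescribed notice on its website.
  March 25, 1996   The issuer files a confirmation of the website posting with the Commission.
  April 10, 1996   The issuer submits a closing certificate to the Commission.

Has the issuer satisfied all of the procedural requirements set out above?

Step 1: 25 days after October 3, 1995 (when the transaction closes) is October 28, 1995; October 27, 1995 is within that limit.
Step 2: 55 days after October 3, 1995 (when the transaction closes) is November 27, 1995; November 11, 1995 is within that limit.
Step 3: the window is 15–29 days after November 11, 1995 (when the investor circular is published), so November 26, 1995 through December 10, 1995; done November 24, 1995 — 2 days before the window opened.

No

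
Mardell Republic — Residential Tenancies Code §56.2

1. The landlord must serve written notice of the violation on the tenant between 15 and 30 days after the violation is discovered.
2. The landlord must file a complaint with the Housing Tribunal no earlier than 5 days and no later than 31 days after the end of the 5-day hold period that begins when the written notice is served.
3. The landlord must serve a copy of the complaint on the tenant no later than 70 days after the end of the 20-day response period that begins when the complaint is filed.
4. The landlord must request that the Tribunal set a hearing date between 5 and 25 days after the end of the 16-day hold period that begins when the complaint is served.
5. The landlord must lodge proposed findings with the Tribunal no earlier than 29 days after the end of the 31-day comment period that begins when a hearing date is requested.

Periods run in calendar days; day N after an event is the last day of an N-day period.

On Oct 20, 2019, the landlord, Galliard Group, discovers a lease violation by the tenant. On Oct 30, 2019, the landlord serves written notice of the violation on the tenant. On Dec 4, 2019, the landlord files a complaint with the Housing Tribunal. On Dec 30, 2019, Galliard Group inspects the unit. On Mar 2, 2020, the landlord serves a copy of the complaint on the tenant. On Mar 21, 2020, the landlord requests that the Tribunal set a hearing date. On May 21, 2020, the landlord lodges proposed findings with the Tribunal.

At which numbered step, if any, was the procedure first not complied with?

(1) the permitted window runs from Oct 20, 2019 + 15 = Nov 4, 2019 to Oct 20, 2019 + 30 = Nov 19, 2019; done Oct 30, 2019 — 5 days before the window opened.
No need to go further; step 1 was not satisfied.

Step 1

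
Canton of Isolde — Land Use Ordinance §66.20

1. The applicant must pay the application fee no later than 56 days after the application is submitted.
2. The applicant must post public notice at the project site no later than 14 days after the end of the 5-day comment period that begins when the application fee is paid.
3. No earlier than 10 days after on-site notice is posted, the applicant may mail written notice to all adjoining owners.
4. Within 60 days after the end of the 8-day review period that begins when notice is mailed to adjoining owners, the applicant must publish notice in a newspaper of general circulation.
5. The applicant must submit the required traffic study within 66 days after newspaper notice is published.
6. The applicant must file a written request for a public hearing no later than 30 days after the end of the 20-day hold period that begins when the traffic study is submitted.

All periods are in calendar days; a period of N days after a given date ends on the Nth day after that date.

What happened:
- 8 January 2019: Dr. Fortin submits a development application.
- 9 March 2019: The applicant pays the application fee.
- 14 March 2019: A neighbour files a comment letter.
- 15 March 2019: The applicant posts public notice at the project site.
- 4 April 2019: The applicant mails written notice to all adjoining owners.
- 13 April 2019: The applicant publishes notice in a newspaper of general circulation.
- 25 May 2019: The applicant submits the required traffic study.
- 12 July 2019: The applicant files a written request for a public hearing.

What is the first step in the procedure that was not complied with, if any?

(1) due by 8 January 2019 + 56 days = 5 March 2019; 9 March 2019 misses that deadline by 4 days.
No need to go further; step 1 was not satisfied.

Step 1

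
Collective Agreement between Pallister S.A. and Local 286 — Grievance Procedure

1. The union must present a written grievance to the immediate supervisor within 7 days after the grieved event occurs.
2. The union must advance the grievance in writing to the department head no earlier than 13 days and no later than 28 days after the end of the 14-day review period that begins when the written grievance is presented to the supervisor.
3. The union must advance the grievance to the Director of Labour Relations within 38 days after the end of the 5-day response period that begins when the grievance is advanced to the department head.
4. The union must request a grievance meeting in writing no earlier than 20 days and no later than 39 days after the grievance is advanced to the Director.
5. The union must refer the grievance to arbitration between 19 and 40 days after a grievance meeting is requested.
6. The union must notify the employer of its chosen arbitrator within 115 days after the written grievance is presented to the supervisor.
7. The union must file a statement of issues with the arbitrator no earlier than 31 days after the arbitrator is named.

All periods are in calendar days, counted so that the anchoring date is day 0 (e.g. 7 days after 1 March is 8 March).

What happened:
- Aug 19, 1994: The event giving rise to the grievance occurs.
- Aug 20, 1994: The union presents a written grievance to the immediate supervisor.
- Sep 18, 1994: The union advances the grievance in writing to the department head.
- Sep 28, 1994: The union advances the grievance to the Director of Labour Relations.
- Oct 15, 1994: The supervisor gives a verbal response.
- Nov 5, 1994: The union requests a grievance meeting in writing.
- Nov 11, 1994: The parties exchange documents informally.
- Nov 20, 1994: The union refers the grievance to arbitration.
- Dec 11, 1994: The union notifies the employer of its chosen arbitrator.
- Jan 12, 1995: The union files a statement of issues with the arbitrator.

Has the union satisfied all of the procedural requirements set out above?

(1) due by Aug 19, 1994 + 7 days = Aug 26, 1994; done Aug 20, 1994 — timely.
(2) the permitted window runs from Sep 3, 1994 + 13 = Sep 16, 1994 to Sep 3, 1994 + 28 = Oct 1, 1994; done Sep 18, 1994 — within the window.
(3) due by Sep 23, 1994 + 38 days = Oct 31, 1994; Sep 28, 1994 is within that limit.
(4) the permitted window runs from Sep 28, 1994 + 20 = Oct 18, 1994 to Sep 28, 1994 + 39 = Nov 6, 1994; Nov 5, 1994 falls inside that range.
(5) the permitted window runs from Nov 5, 1994 + 19 = Nov 24, 1994 to Nov 5, 1994 + 40 = Dec 15, 1994; Nov 20, 1994 is 4 days too early.

No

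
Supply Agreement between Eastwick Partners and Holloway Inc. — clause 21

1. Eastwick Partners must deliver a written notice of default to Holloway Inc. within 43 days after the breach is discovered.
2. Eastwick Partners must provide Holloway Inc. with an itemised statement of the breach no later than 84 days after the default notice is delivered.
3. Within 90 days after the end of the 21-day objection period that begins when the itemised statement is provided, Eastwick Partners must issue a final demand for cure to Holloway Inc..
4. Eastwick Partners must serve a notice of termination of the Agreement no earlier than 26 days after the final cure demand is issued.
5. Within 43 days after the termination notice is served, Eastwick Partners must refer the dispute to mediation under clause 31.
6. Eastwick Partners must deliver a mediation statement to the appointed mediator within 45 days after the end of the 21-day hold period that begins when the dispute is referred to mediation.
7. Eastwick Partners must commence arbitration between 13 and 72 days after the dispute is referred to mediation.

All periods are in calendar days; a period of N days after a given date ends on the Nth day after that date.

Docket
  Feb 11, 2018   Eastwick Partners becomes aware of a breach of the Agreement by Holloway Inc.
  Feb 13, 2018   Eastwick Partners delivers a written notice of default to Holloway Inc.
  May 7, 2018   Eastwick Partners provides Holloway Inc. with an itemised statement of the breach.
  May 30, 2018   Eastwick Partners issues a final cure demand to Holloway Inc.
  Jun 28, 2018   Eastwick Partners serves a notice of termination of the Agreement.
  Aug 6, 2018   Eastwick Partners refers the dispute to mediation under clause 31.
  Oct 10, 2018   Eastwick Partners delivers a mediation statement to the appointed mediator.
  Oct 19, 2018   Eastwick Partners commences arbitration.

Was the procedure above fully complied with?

No

Step 1 — counting 43 days from Feb 11, 2018 (when the breach is discovered) gives a deadline of Mar 26, 2018; Feb 13, 2018 is within that limit.
Step 2 — counting 84 days from Feb 13, 2018 (when the default notice is delivered) gives a deadline of May 8, 2018; completed May 7, 2018, before the deadline.
Step 3 — counting 90 days from May 28, 2018 (end of the 21-day objection period, which began when the itemised statement is provided on May 7, 2018) gives a deadline of Aug 26, 2018; done May 30, 2018 — timely.
Step 4 — must wait 26 days from May 30, 2018 (when the final cure demand is issued), so not before Jun 25, 2018; done Jun 28, 2018, after the minimum wait.
Step 5 — counting 43 days from Jun 28, 2018 (when the termination notice is served) gives a deadline of Aug 10, 2018; Aug 6, 2018 is within that limit.
Step 6 — counting 45 days from Aug 27, 2018 (end of the 21-day hold period, which began when the dispute is referred to mediation on Aug 6, 2018) gives a deadline of Oct 11, 2018; done Oct 10, 2018 — timely.
Step 7 — 13 and 72 days from Aug 6, 2018 (when the dispute is referred to mediation) are Aug 19, 2018 and Oct 17, 2018 respectively; done Oct 19, 2018 — 2 days after the window closed.
The procedure was therefore not followed at step 7.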